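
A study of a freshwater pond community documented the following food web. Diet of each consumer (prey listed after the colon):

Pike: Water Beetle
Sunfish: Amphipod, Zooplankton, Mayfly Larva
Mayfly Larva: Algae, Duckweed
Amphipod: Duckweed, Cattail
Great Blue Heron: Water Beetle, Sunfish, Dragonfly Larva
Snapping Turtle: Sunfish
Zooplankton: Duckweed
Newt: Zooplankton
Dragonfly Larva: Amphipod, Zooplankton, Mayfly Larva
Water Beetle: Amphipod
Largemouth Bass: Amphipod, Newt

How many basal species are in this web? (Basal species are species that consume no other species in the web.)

3

Basal species (no prey listed): Algae, Duckweed, Cattail.
Count: 3.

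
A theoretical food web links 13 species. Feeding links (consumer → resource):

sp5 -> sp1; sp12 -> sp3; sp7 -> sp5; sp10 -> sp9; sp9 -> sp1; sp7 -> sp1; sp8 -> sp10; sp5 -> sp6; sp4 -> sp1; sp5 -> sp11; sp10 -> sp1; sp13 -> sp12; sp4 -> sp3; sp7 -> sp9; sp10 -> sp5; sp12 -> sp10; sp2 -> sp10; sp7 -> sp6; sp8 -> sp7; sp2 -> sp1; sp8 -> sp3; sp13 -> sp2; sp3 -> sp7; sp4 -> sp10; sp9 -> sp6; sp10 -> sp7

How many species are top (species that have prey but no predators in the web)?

3

Top species (has prey, but nothing eats it): sp8, sp4, sp13.
Count: 3.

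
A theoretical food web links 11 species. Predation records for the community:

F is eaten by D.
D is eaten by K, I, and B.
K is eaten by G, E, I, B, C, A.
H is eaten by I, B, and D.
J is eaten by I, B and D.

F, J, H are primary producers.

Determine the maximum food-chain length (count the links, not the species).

One longest chain: F → D → K → C.
It has 4 species and 3 links.

3 links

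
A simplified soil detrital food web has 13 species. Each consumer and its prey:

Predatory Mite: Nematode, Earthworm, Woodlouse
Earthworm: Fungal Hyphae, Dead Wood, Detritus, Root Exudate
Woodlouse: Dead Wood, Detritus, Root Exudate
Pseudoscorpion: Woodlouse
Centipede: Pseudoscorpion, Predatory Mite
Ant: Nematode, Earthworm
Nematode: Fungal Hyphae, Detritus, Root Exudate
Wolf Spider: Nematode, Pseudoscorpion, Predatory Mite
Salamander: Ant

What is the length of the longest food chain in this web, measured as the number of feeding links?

One longest chain: Fungal Hyphae → Nematode → Ant → Salamander.
It has 4 species and 3 links.

3 links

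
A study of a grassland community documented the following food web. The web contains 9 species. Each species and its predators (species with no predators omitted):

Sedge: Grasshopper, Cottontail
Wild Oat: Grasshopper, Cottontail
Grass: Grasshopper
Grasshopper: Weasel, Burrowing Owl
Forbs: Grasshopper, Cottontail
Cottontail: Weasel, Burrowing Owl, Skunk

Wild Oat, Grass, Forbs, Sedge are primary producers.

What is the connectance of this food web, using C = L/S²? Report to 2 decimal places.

C = 0.15

The web has S = 9 species and L = 12 feeding links.
C = L / S² = 12 / 81 = 0.1481 ≈ 0.15.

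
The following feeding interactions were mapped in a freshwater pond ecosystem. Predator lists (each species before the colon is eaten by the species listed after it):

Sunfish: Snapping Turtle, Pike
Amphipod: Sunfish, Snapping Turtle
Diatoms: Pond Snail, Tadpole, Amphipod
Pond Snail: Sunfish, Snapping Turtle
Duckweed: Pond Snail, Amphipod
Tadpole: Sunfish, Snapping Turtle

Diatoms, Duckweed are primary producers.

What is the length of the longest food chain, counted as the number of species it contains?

One longest chain: Diatoms → Pond Snail → Sunfish → Snapping Turtle.
It has 4 species and 3 links.

4 species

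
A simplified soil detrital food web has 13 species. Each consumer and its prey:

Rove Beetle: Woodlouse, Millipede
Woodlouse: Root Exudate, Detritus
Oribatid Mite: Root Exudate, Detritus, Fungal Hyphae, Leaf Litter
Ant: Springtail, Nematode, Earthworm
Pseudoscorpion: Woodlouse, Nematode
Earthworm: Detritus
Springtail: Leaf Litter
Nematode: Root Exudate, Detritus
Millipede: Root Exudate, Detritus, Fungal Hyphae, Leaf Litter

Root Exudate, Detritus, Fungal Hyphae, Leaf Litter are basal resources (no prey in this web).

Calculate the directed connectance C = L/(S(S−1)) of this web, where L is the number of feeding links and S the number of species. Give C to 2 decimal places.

The web has S = 13 species and L = 21 feeding links.
C = L / (S(S−1)) = 21 / 156 = 0.1346 ≈ 0.13.

C = 0.13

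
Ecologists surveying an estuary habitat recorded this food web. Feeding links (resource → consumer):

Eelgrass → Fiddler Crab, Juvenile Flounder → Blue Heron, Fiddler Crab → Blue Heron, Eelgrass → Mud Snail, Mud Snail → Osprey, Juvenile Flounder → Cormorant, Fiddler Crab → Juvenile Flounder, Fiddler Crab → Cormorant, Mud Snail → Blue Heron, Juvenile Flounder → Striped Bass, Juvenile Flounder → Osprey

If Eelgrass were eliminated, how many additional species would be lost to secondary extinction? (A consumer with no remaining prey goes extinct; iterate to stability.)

Remove Eelgrass.
Round 1: Fiddler Crab (all prey gone), Mud Snail (all prey gone) → extinct.
Round 2: Juvenile Flounder (all prey gone) → extinct.
Round 3: Osprey (all prey gone), Cormorant (all prey gone), Blue Heron (all prey gone), Striped Bass (all prey gone) → extinct.
No further losses. Total secondary extinctions: 7.

7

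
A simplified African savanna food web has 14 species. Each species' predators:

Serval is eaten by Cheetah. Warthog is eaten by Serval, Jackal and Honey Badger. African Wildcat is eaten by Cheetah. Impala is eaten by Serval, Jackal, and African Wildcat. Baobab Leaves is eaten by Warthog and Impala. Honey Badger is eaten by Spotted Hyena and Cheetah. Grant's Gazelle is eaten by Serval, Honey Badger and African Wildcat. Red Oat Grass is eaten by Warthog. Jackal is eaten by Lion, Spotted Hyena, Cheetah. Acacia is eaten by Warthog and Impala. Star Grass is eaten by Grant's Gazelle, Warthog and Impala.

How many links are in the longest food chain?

3 links

One longest chain: Star Grass → Warthog → Serval → Cheetah.
It has 4 species and 3 links.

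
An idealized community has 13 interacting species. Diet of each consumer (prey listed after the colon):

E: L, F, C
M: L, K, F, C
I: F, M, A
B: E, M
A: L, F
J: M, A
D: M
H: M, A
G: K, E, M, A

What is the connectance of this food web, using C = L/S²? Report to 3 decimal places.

C = 0.136

The web has S = 13 species and L = 23 feeding links.
C = L / S² = 23 / 169 = 0.1361 ≈ 0.136.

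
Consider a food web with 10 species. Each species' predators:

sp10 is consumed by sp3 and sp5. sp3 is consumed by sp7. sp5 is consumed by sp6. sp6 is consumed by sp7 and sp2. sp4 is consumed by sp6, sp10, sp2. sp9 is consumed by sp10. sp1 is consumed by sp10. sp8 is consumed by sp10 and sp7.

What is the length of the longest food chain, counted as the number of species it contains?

One longest chain: sp8 → sp10 → sp5 → sp6 → sp2.
It has 5 species and 4 links.

5 species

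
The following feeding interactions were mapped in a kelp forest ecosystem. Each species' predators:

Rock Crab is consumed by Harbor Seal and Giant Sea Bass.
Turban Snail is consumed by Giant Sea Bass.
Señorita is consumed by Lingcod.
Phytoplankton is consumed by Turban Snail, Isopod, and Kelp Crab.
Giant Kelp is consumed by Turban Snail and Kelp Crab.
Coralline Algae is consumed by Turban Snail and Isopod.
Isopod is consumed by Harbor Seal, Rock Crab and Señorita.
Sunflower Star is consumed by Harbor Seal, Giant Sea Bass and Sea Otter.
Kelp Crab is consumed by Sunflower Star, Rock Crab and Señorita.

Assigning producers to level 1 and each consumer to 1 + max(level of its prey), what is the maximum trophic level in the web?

4

Producers (level 1): Phytoplankton, Coralline Algae, Giant Kelp.
Phytoplankton → Isopod → Rock Crab → Giant Sea Bass gives Giant Sea Bass level 4.
No species has a prey at level 4, so no species reaches level 5.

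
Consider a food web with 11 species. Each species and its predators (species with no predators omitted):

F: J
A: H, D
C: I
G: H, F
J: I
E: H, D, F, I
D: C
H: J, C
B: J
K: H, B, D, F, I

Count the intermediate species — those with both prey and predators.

Intermediate species (has both prey and predators): H, B, D, F, J, C.
Count: 6.

6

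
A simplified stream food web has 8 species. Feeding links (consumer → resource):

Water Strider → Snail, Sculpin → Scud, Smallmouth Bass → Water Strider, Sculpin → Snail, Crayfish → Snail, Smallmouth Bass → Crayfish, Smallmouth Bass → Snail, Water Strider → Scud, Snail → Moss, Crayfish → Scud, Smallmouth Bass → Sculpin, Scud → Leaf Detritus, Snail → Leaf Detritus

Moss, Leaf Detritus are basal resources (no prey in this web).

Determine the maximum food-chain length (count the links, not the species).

One longest chain: Leaf Detritus → Scud → Sculpin → Smallmouth Bass.
It has 4 species and 3 links.

3 links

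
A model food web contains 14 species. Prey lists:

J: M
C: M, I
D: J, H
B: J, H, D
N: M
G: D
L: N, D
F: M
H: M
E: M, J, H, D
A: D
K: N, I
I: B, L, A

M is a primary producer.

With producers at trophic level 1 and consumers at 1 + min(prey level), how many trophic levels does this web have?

Producers (level 1): M.
Following each consumer down to its lowest-level prey: M → J → B → I (levels 1 through 4).
All prey of I (B 3, L 3, A 4) are at level 3 or above, so I is at level 1 + 3 = 4.
Every consumer has at least one prey at level 3 or below, so none exceeds level 4.

4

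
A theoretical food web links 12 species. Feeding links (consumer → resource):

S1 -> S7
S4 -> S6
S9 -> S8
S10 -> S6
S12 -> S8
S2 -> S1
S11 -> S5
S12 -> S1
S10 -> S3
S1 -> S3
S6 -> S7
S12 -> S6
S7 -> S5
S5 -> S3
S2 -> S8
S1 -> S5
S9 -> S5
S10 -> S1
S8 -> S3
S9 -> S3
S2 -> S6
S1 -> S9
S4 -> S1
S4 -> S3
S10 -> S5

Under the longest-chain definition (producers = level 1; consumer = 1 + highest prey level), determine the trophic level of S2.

Trophic level 5

S3 is a producer → level 1.
S8 eats S3 → level 2.
S9 eats S8 (level 2); other prey at levels: S3 1, S5 2 → level 3.
S1 eats S9 (level 3); other prey at levels: S3 1, S5 2, S7 3 → level 4.
S2 eats S1 (level 4); other prey at levels: S8 2, S6 4 → level 5.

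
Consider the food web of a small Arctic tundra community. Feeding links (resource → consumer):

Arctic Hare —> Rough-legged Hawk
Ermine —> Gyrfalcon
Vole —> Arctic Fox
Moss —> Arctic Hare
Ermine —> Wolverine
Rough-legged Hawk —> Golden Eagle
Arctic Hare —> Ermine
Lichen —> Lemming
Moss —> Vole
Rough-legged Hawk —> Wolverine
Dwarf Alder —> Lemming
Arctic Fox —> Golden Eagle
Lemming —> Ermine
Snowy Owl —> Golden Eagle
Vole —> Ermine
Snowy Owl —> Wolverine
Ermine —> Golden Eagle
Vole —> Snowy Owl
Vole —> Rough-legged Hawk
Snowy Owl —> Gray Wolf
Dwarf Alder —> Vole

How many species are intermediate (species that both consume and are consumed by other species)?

7

Intermediate species (has both prey and predators): Vole, Arctic Hare, Lemming, Arctic Fox, Ermine, Rough-legged Hawk, Snowy Owl.
Count: 7.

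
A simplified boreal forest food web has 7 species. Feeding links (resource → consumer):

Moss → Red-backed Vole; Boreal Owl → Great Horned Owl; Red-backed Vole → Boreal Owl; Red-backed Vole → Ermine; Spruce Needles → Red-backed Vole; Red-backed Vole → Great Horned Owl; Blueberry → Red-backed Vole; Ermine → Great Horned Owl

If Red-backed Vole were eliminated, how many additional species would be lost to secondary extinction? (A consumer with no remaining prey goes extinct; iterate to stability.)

Remove Red-backed Vole.
Round 1: Boreal Owl (all prey gone), Ermine (all prey gone) → extinct.
Round 2: Great Horned Owl (all prey gone) → extinct.
No further losses. Total secondary extinctions: 3.

3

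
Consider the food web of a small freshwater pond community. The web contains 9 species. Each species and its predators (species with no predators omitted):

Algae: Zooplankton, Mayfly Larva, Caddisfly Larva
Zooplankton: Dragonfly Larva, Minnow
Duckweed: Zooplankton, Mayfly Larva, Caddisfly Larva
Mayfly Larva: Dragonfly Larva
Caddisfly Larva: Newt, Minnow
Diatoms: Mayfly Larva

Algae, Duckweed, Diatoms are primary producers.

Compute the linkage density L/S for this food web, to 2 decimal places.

There are L = 12 links among S = 9 species.
L/S = 12/9 = 1.3333 ≈ 1.33.

L/S = 1.33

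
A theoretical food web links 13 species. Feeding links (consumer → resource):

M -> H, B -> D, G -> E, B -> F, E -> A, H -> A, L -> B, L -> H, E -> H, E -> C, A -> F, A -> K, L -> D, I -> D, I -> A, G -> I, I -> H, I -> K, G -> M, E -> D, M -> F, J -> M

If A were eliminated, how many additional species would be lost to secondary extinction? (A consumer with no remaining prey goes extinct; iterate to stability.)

Remove A.
Round 1: H (all prey gone) → extinct.
No further losses. Total secondary extinctions: 1.

1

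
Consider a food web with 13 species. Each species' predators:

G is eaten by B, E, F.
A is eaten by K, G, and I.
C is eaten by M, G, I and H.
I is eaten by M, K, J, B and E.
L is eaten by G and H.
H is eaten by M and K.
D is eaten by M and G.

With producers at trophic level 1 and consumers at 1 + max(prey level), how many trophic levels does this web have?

Producers (level 1): C, D, A, L.
C → G → E gives E level 3.
No species has a prey at level 3, so no species reaches level 4.

3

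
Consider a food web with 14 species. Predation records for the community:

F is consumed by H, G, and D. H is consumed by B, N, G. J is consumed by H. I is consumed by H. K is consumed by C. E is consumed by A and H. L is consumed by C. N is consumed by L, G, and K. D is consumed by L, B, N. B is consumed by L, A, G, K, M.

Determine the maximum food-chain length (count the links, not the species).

4 links

One longest chain: F → D → B → K → C.
It has 5 species and 4 links.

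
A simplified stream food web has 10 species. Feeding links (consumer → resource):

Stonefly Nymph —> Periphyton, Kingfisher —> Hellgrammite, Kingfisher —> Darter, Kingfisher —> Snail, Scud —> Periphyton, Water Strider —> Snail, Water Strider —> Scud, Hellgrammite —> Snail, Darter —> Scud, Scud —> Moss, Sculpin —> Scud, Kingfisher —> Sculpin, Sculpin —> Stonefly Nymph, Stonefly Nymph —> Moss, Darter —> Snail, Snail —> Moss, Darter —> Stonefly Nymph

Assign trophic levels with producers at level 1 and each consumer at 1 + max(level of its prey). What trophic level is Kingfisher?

Periphyton is a producer → level 1.
Stonefly Nymph eats Periphyton (level 1); other prey at levels: Moss 1 → level 2.
Sculpin eats Stonefly Nymph (level 2); other prey at levels: Scud 2 → level 3.
Kingfisher eats Sculpin (level 3); other prey at levels: Snail 2, Hellgrammite 3, Darter 3 → level 4.

Trophic level 4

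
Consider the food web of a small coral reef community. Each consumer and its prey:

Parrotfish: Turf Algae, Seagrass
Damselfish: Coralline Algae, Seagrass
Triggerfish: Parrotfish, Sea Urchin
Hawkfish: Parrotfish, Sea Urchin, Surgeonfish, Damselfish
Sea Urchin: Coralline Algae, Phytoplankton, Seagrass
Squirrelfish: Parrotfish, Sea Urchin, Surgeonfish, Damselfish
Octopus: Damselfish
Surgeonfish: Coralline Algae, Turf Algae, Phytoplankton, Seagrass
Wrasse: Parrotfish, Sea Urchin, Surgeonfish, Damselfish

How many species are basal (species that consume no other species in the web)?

Basal species (no prey listed): Coralline Algae, Turf Algae, Phytoplankton, Seagrass.
Count: 4.

4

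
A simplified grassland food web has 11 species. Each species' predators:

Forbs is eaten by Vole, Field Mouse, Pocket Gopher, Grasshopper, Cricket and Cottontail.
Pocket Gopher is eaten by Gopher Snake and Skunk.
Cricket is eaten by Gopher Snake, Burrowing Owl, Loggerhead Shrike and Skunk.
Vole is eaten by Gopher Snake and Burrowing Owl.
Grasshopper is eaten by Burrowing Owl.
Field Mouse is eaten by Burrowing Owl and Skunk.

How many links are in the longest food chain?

One longest chain: Forbs → Pocket Gopher → Gopher Snake.
It has 3 species and 2 links.

2 links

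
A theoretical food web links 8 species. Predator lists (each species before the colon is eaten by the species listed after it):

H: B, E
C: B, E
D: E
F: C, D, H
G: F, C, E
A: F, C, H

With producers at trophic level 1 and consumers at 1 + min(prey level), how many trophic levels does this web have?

3

Producers (level 1): A, G.
Following each consumer down to its lowest-level prey: A → C → B (levels 1 through 3).
All prey of B (C 2, H 2) are at level 2 or above, so B is at level 1 + 2 = 3.
Every consumer has at least one prey at level 2 or below, so none exceeds level 3.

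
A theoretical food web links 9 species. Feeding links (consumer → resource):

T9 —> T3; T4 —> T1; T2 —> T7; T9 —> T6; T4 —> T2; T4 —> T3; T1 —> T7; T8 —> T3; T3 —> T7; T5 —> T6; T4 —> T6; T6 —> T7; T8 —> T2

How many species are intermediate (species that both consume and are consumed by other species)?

4

Intermediate species (has both prey and predators): T1, T6, T2, T3.
Count: 4.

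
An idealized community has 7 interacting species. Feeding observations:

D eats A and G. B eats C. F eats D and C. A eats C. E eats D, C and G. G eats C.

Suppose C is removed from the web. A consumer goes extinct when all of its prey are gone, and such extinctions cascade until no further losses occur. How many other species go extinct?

Remove C.
Round 1: A (all prey gone), B (all prey gone), G (all prey gone) → extinct.
Round 2: D (all prey gone) → extinct.
Round 3: E (all prey gone), F (all prey gone) → extinct.
No further losses. Total secondary extinctions: 6.

6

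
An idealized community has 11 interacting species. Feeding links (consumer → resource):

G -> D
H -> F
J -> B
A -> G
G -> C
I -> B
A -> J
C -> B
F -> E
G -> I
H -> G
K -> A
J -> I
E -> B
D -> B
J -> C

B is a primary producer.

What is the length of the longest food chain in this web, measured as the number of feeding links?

4 links

One longest chain: B → C → J → A → K.
It has 5 species and 4 links.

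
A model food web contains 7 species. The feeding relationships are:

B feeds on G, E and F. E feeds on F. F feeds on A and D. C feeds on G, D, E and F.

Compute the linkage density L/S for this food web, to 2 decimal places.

There are L = 10 links among S = 7 species.
L/S = 10/7 = 1.4286 ≈ 1.43.

L/S = 1.43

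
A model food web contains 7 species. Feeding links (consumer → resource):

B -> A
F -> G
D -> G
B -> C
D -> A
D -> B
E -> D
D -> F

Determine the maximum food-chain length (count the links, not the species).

3 links

One longest chain: A → B → D → E.
It has 4 species and 3 links.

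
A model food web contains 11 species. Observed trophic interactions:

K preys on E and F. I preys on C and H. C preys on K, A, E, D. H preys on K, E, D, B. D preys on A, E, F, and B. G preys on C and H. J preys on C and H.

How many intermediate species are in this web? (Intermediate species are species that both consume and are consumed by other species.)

4

Intermediate species (has both prey and predators): K, D, C, H.
Count: 4.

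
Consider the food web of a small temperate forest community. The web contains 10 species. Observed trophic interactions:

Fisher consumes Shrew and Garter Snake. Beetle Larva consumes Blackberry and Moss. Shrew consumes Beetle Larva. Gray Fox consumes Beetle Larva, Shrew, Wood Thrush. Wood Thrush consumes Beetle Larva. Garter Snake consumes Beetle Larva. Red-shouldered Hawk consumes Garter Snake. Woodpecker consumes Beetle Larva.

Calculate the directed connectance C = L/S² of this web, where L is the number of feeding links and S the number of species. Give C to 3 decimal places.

C = 0.120

The web has S = 10 species and L = 12 feeding links.
C = L / S² = 12 / 100 = 0.1200 ≈ 0.120.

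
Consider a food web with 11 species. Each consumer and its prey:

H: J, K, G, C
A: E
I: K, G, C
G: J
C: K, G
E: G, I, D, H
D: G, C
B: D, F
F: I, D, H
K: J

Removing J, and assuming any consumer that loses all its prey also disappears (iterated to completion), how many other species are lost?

10

Remove J.
Round 1: K (all prey gone), G (all prey gone) → extinct.
Round 2: C (all prey gone) → extinct.
Round 3: I (all prey gone), D (all prey gone), H (all prey gone) → extinct.
Round 4: E (all prey gone), F (all prey gone) → extinct.
Round 5: B (all prey gone), A (all prey gone) → extinct.
No further losses. Total secondary extinctions: 10.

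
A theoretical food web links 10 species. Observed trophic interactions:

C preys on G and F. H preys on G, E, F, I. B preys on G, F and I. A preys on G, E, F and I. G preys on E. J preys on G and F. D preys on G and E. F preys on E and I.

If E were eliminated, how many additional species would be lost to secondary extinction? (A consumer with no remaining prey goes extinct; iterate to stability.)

Remove E.
Round 1: G (all prey gone) → extinct.
Round 2: D (all prey gone) → extinct.
No further losses. Total secondary extinctions: 2.

2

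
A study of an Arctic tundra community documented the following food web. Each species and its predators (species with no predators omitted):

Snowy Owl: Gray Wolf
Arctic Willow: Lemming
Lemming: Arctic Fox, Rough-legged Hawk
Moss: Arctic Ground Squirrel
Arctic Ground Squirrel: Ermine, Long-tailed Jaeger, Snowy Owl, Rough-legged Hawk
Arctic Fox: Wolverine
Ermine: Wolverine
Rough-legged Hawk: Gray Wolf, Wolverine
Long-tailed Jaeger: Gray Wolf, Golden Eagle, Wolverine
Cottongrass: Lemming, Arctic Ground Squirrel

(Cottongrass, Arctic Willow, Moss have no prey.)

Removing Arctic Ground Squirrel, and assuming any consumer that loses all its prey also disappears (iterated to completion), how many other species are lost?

4

Remove Arctic Ground Squirrel.
Round 1: Ermine (all prey gone), Long-tailed Jaeger (all prey gone), Snowy Owl (all prey gone) → extinct.
Round 2: Golden Eagle (all prey gone) → extinct.
No further losses. Total secondary extinctions: 4.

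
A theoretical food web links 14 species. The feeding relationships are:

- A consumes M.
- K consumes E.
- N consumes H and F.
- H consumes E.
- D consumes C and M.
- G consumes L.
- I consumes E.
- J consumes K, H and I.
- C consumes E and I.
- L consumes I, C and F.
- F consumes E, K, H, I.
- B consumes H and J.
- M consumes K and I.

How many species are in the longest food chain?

One longest chain: E → I → C → L → G.
It has 5 species and 4 links.

5 species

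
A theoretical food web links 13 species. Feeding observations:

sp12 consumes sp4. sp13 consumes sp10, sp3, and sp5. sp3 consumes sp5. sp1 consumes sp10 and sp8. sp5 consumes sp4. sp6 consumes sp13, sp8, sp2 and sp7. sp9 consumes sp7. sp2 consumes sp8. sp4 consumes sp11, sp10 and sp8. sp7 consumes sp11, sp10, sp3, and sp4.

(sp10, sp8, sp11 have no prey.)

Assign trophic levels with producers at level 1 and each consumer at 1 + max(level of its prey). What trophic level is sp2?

Trophic level 2

sp8 is a producer → level 1.
sp2 eats sp8 → level 2.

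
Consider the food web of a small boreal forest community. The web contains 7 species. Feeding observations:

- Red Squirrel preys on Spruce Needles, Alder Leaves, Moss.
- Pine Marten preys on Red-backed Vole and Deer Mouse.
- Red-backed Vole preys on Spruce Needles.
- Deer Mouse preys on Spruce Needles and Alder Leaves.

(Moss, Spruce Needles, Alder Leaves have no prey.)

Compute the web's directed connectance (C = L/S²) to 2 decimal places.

The web has S = 7 species and L = 8 feeding links.
C = L / S² = 8 / 49 = 0.1633 ≈ 0.16.

C = 0.16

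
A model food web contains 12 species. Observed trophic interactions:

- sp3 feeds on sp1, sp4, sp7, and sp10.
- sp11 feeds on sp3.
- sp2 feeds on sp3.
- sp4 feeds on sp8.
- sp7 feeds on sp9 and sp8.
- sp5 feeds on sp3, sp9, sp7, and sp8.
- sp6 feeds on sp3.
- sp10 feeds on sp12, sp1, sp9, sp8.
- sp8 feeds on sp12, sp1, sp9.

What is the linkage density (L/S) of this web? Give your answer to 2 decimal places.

There are L = 21 links among S = 12 species.
L/S = 21/12 = 1.7500 ≈ 1.75.

L/S = 1.75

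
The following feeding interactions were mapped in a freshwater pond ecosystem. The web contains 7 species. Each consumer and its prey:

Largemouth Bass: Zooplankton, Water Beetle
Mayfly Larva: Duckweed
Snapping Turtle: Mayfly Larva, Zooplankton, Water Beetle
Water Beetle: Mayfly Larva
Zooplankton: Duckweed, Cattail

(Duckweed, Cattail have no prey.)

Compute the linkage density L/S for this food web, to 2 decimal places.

There are L = 9 links among S = 7 species.
L/S = 9/7 = 1.2857 ≈ 1.29.

L/S = 1.29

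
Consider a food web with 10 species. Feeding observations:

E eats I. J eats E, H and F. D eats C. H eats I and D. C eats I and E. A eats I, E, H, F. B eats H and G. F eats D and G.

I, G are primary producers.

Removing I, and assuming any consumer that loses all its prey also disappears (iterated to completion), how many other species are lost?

Remove I.
Round 1: E (all prey gone) → extinct.
Round 2: C (all prey gone) → extinct.
Round 3: D (all prey gone) → extinct.
Round 4: H (all prey gone) → extinct.
No further losses. Total secondary extinctions: 4.

4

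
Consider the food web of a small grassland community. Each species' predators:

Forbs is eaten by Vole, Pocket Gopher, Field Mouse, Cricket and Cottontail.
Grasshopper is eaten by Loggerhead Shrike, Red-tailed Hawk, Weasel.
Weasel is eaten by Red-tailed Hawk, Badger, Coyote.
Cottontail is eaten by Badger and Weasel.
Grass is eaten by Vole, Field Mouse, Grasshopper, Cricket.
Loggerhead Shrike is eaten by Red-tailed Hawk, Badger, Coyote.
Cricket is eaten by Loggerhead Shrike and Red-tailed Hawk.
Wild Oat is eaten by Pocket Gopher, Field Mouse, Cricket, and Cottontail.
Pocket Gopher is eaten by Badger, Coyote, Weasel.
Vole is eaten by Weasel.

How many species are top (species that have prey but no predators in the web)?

Top species (has prey, but nothing eats it): Field Mouse, Badger, Red-tailed Hawk, Coyote.
Count: 4.

4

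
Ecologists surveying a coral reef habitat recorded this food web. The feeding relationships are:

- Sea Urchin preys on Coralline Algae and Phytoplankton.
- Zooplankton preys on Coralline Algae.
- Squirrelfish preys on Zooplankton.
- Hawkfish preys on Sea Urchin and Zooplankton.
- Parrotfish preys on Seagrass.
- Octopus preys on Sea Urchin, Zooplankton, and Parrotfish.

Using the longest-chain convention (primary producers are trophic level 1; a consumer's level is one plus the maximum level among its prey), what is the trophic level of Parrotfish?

Seagrass is a producer → level 1.
Parrotfish eats Seagrass → level 2.

Trophic level 2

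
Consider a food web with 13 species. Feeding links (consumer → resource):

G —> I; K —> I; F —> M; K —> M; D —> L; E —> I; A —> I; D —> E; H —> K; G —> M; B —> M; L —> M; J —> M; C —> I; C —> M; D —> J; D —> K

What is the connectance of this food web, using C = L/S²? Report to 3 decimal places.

The web has S = 13 species and L = 17 feeding links.
C = L / S² = 17 / 169 = 0.1006 ≈ 0.101.

C = 0.101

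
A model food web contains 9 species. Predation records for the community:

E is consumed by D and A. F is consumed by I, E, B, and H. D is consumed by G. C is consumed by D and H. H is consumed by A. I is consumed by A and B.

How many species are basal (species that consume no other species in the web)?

2

Basal species (no prey listed): F, C.
Count: 2.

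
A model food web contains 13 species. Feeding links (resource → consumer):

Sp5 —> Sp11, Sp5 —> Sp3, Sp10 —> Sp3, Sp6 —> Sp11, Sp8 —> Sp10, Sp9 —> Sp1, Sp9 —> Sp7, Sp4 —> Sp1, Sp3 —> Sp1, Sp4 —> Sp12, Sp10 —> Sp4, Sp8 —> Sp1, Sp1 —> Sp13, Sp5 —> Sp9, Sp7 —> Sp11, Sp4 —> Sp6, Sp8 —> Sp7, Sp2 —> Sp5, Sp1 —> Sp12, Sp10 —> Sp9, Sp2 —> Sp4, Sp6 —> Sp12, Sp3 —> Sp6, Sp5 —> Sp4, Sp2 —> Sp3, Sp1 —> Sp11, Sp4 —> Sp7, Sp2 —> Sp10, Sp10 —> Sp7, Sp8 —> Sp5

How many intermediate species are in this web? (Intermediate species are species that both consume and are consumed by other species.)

Intermediate species (has both prey and predators): Sp10, Sp5, Sp9, Sp4, Sp3, Sp6, Sp7, Sp1.
Count: 8.

8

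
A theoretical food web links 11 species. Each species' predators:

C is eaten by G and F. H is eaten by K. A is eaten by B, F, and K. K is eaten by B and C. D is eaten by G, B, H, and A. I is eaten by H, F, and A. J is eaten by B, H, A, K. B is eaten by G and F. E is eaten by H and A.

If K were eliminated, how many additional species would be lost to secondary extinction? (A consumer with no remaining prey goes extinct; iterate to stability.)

Remove K.
Round 1: C (all prey gone) → extinct.
No further losses. Total secondary extinctions: 1.

1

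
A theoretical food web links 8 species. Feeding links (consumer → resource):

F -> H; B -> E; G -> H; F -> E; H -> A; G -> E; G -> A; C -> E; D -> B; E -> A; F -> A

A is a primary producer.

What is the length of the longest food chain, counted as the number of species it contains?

4 species

One longest chain: A → E → B → D.
It has 4 species and 3 links.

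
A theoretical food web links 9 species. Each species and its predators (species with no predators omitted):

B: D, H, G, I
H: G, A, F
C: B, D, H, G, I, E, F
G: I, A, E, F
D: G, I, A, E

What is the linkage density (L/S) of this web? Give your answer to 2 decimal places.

There are L = 22 links among S = 9 species.
L/S = 22/9 = 2.4444 ≈ 2.44.

L/S = 2.44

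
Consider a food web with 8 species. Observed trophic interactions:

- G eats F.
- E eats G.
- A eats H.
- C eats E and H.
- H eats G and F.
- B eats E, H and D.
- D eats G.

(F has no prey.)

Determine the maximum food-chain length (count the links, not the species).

3 links

One longest chain: F → G → H → C.
It has 4 species and 3 links.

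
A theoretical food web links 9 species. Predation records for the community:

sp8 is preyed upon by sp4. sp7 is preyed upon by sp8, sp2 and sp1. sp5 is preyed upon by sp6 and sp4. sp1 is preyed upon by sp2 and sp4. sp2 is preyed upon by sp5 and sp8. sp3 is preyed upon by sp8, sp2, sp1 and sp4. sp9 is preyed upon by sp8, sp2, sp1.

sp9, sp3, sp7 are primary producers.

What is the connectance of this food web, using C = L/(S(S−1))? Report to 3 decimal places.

The web has S = 9 species and L = 17 feeding links.
C = L / (S(S−1)) = 17 / 72 = 0.2361 ≈ 0.236.

C = 0.236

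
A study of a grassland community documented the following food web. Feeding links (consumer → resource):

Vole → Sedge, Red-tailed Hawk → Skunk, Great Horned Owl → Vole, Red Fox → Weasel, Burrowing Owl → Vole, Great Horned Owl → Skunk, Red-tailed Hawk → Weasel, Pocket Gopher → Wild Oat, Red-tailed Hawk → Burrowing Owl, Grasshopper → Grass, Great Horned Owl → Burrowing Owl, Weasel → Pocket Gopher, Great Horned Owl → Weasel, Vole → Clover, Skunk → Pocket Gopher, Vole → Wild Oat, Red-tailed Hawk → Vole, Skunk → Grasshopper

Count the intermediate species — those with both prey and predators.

6

Intermediate species (has both prey and predators): Pocket Gopher, Grasshopper, Vole, Skunk, Weasel, Burrowing Owl.
Count: 6.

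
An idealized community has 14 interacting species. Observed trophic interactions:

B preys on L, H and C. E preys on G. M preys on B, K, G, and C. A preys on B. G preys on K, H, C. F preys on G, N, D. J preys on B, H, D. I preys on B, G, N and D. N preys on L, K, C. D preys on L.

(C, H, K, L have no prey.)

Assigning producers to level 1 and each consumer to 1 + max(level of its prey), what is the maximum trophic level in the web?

Producers (level 1): C, H, K, L.
C → G → M gives M level 3.
No species has a prey at level 3, so no species reaches level 4.

3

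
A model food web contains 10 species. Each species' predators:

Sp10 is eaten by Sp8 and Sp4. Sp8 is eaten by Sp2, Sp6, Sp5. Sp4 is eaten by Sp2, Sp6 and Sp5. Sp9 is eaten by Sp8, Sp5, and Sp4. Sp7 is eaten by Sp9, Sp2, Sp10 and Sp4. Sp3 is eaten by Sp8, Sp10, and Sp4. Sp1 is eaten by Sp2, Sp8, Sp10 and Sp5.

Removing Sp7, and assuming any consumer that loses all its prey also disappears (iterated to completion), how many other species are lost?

Remove Sp7.
Round 1: Sp9 (all prey gone) → extinct.
No further losses. Total secondary extinctions: 1.

1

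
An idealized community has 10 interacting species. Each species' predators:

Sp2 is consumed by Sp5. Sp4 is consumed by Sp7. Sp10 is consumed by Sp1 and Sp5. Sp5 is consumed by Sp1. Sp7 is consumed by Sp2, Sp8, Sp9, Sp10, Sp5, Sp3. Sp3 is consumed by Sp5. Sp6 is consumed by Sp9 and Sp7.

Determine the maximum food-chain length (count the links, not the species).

One longest chain: Sp4 → Sp7 → Sp10 → Sp5 → Sp1.
It has 5 species and 4 links.

4 links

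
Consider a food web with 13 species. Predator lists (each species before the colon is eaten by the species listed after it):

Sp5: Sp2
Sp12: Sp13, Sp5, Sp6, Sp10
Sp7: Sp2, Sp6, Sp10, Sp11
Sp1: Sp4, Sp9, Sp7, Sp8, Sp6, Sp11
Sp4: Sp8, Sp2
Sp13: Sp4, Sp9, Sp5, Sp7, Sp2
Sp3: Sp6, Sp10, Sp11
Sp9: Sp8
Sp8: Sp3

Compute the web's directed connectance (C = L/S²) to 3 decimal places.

The web has S = 13 species and L = 27 feeding links.
C = L / S² = 27 / 169 = 0.1598 ≈ 0.160.

C = 0.160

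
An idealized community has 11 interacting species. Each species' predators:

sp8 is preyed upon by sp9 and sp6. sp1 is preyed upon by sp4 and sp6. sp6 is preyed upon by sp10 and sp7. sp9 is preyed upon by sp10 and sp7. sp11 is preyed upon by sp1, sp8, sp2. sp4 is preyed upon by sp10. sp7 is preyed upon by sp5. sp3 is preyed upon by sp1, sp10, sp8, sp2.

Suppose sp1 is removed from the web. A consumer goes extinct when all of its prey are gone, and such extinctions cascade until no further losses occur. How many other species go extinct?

Remove sp1.
Round 1: sp4 (all prey gone) → extinct.
No further losses. Total secondary extinctions: 1.

1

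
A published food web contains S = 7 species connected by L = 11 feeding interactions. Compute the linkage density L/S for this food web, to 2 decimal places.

L/S = 1.57

There are L = 11 links among S = 7 species.
L/S = 11/7 = 1.5714 ≈ 1.57.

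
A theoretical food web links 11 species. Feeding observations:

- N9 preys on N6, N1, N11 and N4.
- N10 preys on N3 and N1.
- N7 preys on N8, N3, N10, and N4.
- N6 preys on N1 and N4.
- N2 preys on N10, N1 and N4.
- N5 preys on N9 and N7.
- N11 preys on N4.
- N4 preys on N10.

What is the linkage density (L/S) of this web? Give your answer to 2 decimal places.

There are L = 19 links among S = 11 species.
L/S = 19/11 = 1.7273 ≈ 1.73.

L/S = 1.73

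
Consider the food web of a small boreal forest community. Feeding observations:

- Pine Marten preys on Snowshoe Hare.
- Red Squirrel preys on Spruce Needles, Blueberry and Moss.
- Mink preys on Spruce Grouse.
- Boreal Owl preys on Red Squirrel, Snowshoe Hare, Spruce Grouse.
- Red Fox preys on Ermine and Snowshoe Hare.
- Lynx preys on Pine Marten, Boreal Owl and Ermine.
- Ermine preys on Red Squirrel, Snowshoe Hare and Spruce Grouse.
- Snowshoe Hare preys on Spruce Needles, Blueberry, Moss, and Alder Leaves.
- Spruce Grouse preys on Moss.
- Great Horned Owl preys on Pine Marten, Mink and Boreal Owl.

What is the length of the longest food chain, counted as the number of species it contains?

4 species

One longest chain: Moss → Spruce Grouse → Ermine → Lynx.
It has 4 species and 3 links.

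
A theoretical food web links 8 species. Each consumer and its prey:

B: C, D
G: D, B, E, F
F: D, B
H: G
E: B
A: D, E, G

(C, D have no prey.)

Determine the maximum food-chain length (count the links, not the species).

One longest chain: C → B → E → G → A.
It has 5 species and 4 links.

4 links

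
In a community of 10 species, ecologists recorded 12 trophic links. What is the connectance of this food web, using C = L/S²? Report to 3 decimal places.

The web has S = 10 species and L = 12 feeding links.
C = L / S² = 12 / 100 = 0.1200 ≈ 0.120.

C = 0.120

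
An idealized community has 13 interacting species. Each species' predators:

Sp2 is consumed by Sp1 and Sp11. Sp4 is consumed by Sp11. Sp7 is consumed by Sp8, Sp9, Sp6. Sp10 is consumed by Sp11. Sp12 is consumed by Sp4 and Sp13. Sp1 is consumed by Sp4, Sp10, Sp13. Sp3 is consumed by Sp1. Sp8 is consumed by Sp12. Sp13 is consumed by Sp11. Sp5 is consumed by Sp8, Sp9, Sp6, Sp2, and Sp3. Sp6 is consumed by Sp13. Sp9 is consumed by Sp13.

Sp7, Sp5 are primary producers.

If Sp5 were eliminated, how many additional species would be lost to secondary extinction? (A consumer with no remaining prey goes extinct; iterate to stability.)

Remove Sp5.
Round 1: Sp2 (all prey gone), Sp3 (all prey gone) → extinct.
Round 2: Sp1 (all prey gone) → extinct.
Round 3: Sp10 (all prey gone) → extinct.
No further losses. Total secondary extinctions: 4.

4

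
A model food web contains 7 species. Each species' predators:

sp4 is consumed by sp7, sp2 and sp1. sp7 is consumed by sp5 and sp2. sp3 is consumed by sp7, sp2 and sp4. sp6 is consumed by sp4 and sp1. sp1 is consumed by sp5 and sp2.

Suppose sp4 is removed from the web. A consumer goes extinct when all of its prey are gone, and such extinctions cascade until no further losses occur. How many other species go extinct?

0

Remove sp4.
Every predator of it retains at least one other prey: sp1 still has sp6; sp7 still has sp3; sp2 still has sp3, sp1, sp7.
No consumer loses all prey, so no secondary extinctions occur.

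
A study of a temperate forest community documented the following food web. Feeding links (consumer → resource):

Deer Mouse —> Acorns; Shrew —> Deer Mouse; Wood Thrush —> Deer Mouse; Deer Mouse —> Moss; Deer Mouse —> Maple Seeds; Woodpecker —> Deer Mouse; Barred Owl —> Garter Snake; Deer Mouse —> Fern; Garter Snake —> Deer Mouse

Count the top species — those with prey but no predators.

Top species (has prey, but nothing eats it): Shrew, Woodpecker, Wood Thrush, Barred Owl.
Count: 4.

4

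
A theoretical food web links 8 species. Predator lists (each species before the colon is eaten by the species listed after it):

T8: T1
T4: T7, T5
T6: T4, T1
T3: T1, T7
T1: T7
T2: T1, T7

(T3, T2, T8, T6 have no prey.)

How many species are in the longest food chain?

One longest chain: T6 → T4 → T7.
It has 3 species and 2 links.

3 species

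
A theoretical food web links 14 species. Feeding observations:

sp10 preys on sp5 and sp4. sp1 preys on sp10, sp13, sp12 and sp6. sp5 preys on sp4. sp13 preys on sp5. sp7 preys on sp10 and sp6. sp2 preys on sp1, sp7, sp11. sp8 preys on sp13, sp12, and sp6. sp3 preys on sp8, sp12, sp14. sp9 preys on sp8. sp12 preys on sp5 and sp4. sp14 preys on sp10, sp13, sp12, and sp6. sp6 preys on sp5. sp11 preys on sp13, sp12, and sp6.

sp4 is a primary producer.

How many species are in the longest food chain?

One longest chain: sp4 → sp5 → sp6 → sp14 → sp3.
It has 5 species and 4 links.

5 species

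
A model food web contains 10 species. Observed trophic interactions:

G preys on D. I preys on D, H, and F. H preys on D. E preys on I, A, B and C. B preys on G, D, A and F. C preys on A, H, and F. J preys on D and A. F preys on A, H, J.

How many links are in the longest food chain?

4 links

One longest chain: D → H → F → I → E.
It has 5 species and 4 links.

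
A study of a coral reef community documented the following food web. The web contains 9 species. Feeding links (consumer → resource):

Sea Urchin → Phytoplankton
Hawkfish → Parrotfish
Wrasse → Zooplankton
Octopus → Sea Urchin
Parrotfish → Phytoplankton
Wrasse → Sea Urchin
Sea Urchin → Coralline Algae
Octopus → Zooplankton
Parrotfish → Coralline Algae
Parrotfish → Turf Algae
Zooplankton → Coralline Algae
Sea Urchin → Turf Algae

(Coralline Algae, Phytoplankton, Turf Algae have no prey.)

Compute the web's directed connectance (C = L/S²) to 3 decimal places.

C = 0.148

The web has S = 9 species and L = 12 feeding links.
C = L / S² = 12 / 81 = 0.1481 ≈ 0.148.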